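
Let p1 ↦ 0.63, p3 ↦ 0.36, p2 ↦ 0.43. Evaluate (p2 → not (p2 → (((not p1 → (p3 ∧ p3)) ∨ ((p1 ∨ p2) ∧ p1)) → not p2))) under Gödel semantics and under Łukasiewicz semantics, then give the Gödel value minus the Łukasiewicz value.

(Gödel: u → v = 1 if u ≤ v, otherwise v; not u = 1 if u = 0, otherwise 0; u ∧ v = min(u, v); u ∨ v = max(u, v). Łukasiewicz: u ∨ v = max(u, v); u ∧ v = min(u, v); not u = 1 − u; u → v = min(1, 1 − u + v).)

0.43

Gödel evaluation:
  not p1: Gödel ¬ of 0.63 = 0 (operand ≠ 0)
  (p3 ∧ p3) = min(0.36, 0.36) = 0.36
  (not p1 → (p3 ∧ p3)): 0 ≤ 0.36, so result = 1
  (p1 ∨ p2) = max(0.63, 0.43) = 0.63
  ((p1 ∨ p2) ∧ p1) = min(0.63, 0.63) = 0.63
  ((not p1 → (p3 ∧ p3)) ∨ ((p1 ∨ p2) ∧ p1)) = max(1, 0.63) = 1
  not p2: Gödel ¬ of 0.43 = 0 (operand ≠ 0)
  (((not p1 → (p3 ∧ p3)) ∨ ((p1 ∨ p2) ∧ p1)) → not p2): 1 > 0, so result = 0
  (p2 → (((not p1 → (p3 ∧ p3)) ∨ ((p1 ∨ p2) ∧ p1)) → not p2)): 0.43 > 0, so result = 0
  not (p2 → (((not p1 → (p3 ∧ p3)) ∨ ((p1 ∨ p2) ∧ p1)) → not p2)): Gödel ¬ of 0 = 1 (operand is 0)
  (p2 → not (p2 → (((not p1 → (p3 ∧ p3)) ∨ ((p1 ∨ p2) ∧ p1)) → not p2))): 0.43 ≤ 1, so result = 1
  Gödel value = 1
Łukasiewicz evaluation:
  not p1: Łukasiewicz ¬ gives 1 − 0.63 = 0.37
  (p3 ∧ p3) = min(0.36, 0.36) = 0.36
  (not p1 → (p3 ∧ p3)): min(1, 1 − 0.37 + 0.36) = 0.99
  (p1 ∨ p2) = max(0.63, 0.43) = 0.63
  ((p1 ∨ p2) ∧ p1) = min(0.63, 0.63) = 0.63
  ((not p1 → (p3 ∧ p3)) ∨ ((p1 ∨ p2) ∧ p1)) = max(0.99, 0.63) = 0.99
  not p2: Łukasiewicz ¬ gives 1 − 0.43 = 0.57
  (((not p1 → (p3 ∧ p3)) ∨ ((p1 ∨ p2) ∧ p1)) → not p2): min(1, 1 − 0.99 + 0.57) = 0.58
  (p2 → (((not p1 → (p3 ∧ p3)) ∨ ((p1 ∨ p2) ∧ p1)) → not p2)): min(1, 1 − 0.43 + 0.58) = 1
  not (p2 → (((not p1 → (p3 ∧ p3)) ∨ ((p1 ∨ p2) ∧ p1)) → not p2)): Łukasiewicz ¬ gives 1 − 1 = 0
  (p2 → not (p2 → (((not p1 → (p3 ∧ p3)) ∨ ((p1 ∨ p2) ∧ p1)) → not p2))): min(1, 1 − 0.43 + 0) = 0.57
  Łukasiewicz value = 0.57
Difference: 1 − 0.57 = 0.43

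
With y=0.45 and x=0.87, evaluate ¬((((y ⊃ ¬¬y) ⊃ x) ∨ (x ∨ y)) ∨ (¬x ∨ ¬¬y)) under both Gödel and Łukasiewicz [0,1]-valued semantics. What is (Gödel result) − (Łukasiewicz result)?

-0.13

Gödel evaluation:
  ¬y: Gödel ¬ of 0.45 = 0 (operand ≠ 0)
  ¬¬y: Gödel ¬ of 0 = 1 (operand is 0)
  (y ⊃ ¬¬y): 0.45 ≤ 1, so result = 1
  ((y ⊃ ¬¬y) ⊃ x): 1 > 0.87, so result = 0.87
  (x ∨ y) = max(0.87, 0.45) = 0.87
  (((y ⊃ ¬¬y) ⊃ x) ∨ (x ∨ y)) = max(0.87, 0.87) = 0.87
  ¬x: Gödel ¬ of 0.87 = 0 (operand ≠ 0)
  ¬y: Gödel ¬ of 0.45 = 0 (operand ≠ 0)
  ¬¬y: Gödel ¬ of 0 = 1 (operand is 0)
  (¬x ∨ ¬¬y) = max(0, 1) = 1
  ((((y ⊃ ¬¬y) ⊃ x) ∨ (x ∨ y)) ∨ (¬x ∨ ¬¬y)) = max(0.87, 1) = 1
  ¬((((y ⊃ ¬¬y) ⊃ x) ∨ (x ∨ y)) ∨ (¬x ∨ ¬¬y)): Gödel ¬ of 1 = 0 (operand ≠ 0)
  Gödel value = 0
Łukasiewicz evaluation:
  ¬y: Łukasiewicz ¬ gives 1 − 0.45 = 0.55
  ¬¬y: Łukasiewicz ¬ gives 1 − 0.55 = 0.45
  (y ⊃ ¬¬y): min(1, 1 − 0.45 + 0.45) = 1
  ((y ⊃ ¬¬y) ⊃ x): min(1, 1 − 1 + 0.87) = 0.87
  (x ∨ y) = max(0.87, 0.45) = 0.87
  (((y ⊃ ¬¬y) ⊃ x) ∨ (x ∨ y)) = max(0.87, 0.87) = 0.87
  ¬x: Łukasiewicz ¬ gives 1 − 0.87 = 0.13
  ¬y: Łukasiewicz ¬ gives 1 − 0.45 = 0.55
  ¬¬y: Łukasiewicz ¬ gives 1 − 0.55 = 0.45
  (¬x ∨ ¬¬y) = max(0.13, 0.45) = 0.45
  ((((y ⊃ ¬¬y) ⊃ x) ∨ (x ∨ y)) ∨ (¬x ∨ ¬¬y)) = max(0.87, 0.45) = 0.87
  ¬((((y ⊃ ¬¬y) ⊃ x) ∨ (x ∨ y)) ∨ (¬x ∨ ¬¬y)): Łukasiewicz ¬ gives 1 − 0.87 = 0.13
  Łukasiewicz value = 0.13
Difference: 0 − 0.13 = -0.13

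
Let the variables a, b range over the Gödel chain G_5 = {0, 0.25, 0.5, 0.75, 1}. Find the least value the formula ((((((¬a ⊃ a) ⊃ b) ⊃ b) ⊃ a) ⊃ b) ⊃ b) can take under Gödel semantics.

The minimum is attained at a = 0, b = 0.25:
  ¬a: Gödel ¬ of 0 = 1 (operand is 0)
  (¬a ⊃ a): 1 > 0, so result = 0
  ((¬a ⊃ a) ⊃ b): 0 ≤ 0.25, so result = 1
  (((¬a ⊃ a) ⊃ b) ⊃ b): 1 > 0.25, so result = 0.25
  ((((¬a ⊃ a) ⊃ b) ⊃ b) ⊃ a): 0.25 > 0, so result = 0
  (((((¬a ⊃ a) ⊃ b) ⊃ b) ⊃ a) ⊃ b): 0 ≤ 0.25, so result = 1
  ((((((¬a ⊃ a) ⊃ b) ⊃ b) ⊃ a) ⊃ b) ⊃ b): 1 > 0.25, so result = 0.25
Checking all 25 assignments confirms none give a value below 0.25.

0.25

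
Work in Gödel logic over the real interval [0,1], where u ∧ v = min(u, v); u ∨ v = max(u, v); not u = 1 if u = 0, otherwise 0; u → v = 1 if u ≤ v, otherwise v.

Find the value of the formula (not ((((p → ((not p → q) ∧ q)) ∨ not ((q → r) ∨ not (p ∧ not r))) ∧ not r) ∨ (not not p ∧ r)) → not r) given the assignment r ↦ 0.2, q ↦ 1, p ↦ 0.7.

1.00

not p: Gödel ¬ of 0.7 = 0 (operand ≠ 0)
(not p → q): 0 ≤ 1, so result = 1
((not p → q) ∧ q) = min(1, 1) = 1
(p → ((not p → q) ∧ q)): 0.7 ≤ 1, so result = 1
(q → r): 1 > 0.2, so result = 0.2
not r: Gödel ¬ of 0.2 = 0 (operand ≠ 0)
(p ∧ not r) = min(0.7, 0) = 0
not (p ∧ not r): Gödel ¬ of 0 = 1 (operand is 0)
((q → r) ∨ not (p ∧ not r)) = max(0.2, 1) = 1
not ((q → r) ∨ not (p ∧ not r)): Gödel ¬ of 1 = 0 (operand ≠ 0)
((p → ((not p → q) ∧ q)) ∨ not ((q → r) ∨ not (p ∧ not r))) = max(1, 0) = 1
not r: Gödel ¬ of 0.2 = 0 (operand ≠ 0)
(((p → ((not p → q) ∧ q)) ∨ not ((q → r) ∨ not (p ∧ not r))) ∧ not r) = min(1, 0) = 0
not p: Gödel ¬ of 0.7 = 0 (operand ≠ 0)
not not p: Gödel ¬ of 0 = 1 (operand is 0)
(not not p ∧ r) = min(1, 0.2) = 0.2
((((p → ((not p → q) ∧ q)) ∨ not ((q → r) ∨ not (p ∧ not r))) ∧ not r) ∨ (not not p ∧ r)) = max(0, 0.2) = 0.2
not ((((p → ((not p → q) ∧ q)) ∨ not ((q → r) ∨ not (p ∧ not r))) ∧ not r) ∨ (not not p ∧ r)): Gödel ¬ of 0.2 = 0 (operand ≠ 0)
not r: Gödel ¬ of 0.2 = 0 (operand ≠ 0)
(not ((((p → ((not p → q) ∧ q)) ∨ not ((q → r) ∨ not (p ∧ not r))) ∧ not r) ∨ (not not p ∧ r)) → not r): 0 ≤ 0, so result = 1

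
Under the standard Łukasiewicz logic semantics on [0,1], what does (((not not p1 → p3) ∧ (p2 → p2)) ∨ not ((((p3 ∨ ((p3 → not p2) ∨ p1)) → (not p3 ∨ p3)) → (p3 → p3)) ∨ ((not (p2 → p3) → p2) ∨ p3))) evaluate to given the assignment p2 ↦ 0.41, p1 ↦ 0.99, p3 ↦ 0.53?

0.54

not p1: Łukasiewicz ¬ gives 1 − 0.99 = 0.01
not not p1: Łukasiewicz ¬ gives 1 − 0.01 = 0.99
(not not p1 → p3): min(1, 1 − 0.99 + 0.53) = 0.54
(p2 → p2): min(1, 1 − 0.41 + 0.41) = 1
((not not p1 → p3) ∧ (p2 → p2)) = min(0.54, 1) = 0.54
not p2: Łukasiewicz ¬ gives 1 − 0.41 = 0.59
(p3 → not p2): min(1, 1 − 0.53 + 0.59) = 1
((p3 → not p2) ∨ p1) = max(1, 0.99) = 1
(p3 ∨ ((p3 → not p2) ∨ p1)) = max(0.53, 1) = 1
not p3: Łukasiewicz ¬ gives 1 − 0.53 = 0.47
(not p3 ∨ p3) = max(0.47, 0.53) = 0.53
((p3 ∨ ((p3 → not p2) ∨ p1)) → (not p3 ∨ p3)): min(1, 1 − 1 + 0.53) = 0.53
(p3 → p3): min(1, 1 − 0.53 + 0.53) = 1
(((p3 ∨ ((p3 → not p2) ∨ p1)) → (not p3 ∨ p3)) → (p3 → p3)): min(1, 1 − 0.53 + 1) = 1
(p2 → p3): min(1, 1 − 0.41 + 0.53) = 1
not (p2 → p3): Łukasiewicz ¬ gives 1 − 1 = 0
(not (p2 → p3) → p2): min(1, 1 − 0 + 0.41) = 1
((not (p2 → p3) → p2) ∨ p3) = max(1, 0.53) = 1
((((p3 ∨ ((p3 → not p2) ∨ p1)) → (not p3 ∨ p3)) → (p3 → p3)) ∨ ((not (p2 → p3) → p2) ∨ p3)) = max(1, 1) = 1
not ((((p3 ∨ ((p3 → not p2) ∨ p1)) → (not p3 ∨ p3)) → (p3 → p3)) ∨ ((not (p2 → p3) → p2) ∨ p3)): Łukasiewicz ¬ gives 1 − 1 = 0
(((not not p1 → p3) ∧ (p2 → p2)) ∨ not ((((p3 ∨ ((p3 → not p2) ∨ p1)) → (not p3 ∨ p3)) → (p3 → p3)) ∨ ((not (p2 → p3) → p2) ∨ p3))) = max(0.54, 0) = 0.54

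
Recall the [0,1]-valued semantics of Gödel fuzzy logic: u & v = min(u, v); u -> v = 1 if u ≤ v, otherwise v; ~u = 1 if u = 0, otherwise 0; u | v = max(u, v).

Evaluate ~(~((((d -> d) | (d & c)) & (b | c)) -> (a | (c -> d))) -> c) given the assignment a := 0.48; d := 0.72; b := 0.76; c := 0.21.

(d -> d): 0.72 ≤ 0.72, so result = 1
(d & c) = min(0.72, 0.21) = 0.21
((d -> d) | (d & c)) = max(1, 0.21) = 1
(b | c) = max(0.76, 0.21) = 0.76
(((d -> d) | (d & c)) & (b | c)) = min(1, 0.76) = 0.76
(c -> d): 0.21 ≤ 0.72, so result = 1
(a | (c -> d)) = max(0.48, 1) = 1
((((d -> d) | (d & c)) & (b | c)) -> (a | (c -> d))): 0.76 ≤ 1, so result = 1
~((((d -> d) | (d & c)) & (b | c)) -> (a | (c -> d))): Gödel ¬ of 1 = 0 (operand ≠ 0)
(~((((d -> d) | (d & c)) & (b | c)) -> (a | (c -> d))) -> c): 0 ≤ 0.21, so result = 1
~(~((((d -> d) | (d & c)) & (b | c)) -> (a | (c -> d))) -> c): Gödel ¬ of 1 = 0 (operand ≠ 0)

0.00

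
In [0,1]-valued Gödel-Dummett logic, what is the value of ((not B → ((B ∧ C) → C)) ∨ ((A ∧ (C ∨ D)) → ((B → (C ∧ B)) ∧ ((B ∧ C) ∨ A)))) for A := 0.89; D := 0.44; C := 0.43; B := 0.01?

not B: Gödel ¬ of 0.01 = 0 (operand ≠ 0)
(B ∧ C) = min(0.01, 0.43) = 0.01
((B ∧ C) → C): 0.01 ≤ 0.43, so result = 1
(not B → ((B ∧ C) → C)): 0 ≤ 1, so result = 1
(C ∨ D) = max(0.43, 0.44) = 0.44
(A ∧ (C ∨ D)) = min(0.89, 0.44) = 0.44
(C ∧ B) = min(0.43, 0.01) = 0.01
(B → (C ∧ B)): 0.01 ≤ 0.01, so result = 1
(B ∧ C) = min(0.01, 0.43) = 0.01
((B ∧ C) ∨ A) = max(0.01, 0.89) = 0.89
((B → (C ∧ B)) ∧ ((B ∧ C) ∨ A)) = min(1, 0.89) = 0.89
((A ∧ (C ∨ D)) → ((B → (C ∧ B)) ∧ ((B ∧ C) ∨ A))): 0.44 ≤ 0.89, so result = 1
((not B → ((B ∧ C) → C)) ∨ ((A ∧ (C ∨ D)) → ((B → (C ∧ B)) ∧ ((B ∧ C) ∨ A)))) = max(1, 1) = 1

1.00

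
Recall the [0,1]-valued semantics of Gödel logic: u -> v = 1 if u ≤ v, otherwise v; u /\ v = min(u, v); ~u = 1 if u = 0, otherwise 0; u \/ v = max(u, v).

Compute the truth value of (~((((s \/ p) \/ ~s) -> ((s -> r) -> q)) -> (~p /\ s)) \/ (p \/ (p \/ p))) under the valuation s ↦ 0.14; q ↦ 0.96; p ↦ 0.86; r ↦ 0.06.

1.00

(s \/ p) = max(0.14, 0.86) = 0.86
~s: Gödel ¬ of 0.14 = 0 (operand ≠ 0)
((s \/ p) \/ ~s) = max(0.86, 0) = 0.86
(s -> r): 0.14 > 0.06, so result = 0.06
((s -> r) -> q): 0.06 ≤ 0.96, so result = 1
(((s \/ p) \/ ~s) -> ((s -> r) -> q)): 0.86 ≤ 1, so result = 1
~p: Gödel ¬ of 0.86 = 0 (operand ≠ 0)
(~p /\ s) = min(0, 0.14) = 0
((((s \/ p) \/ ~s) -> ((s -> r) -> q)) -> (~p /\ s)): 1 > 0, so result = 0
~((((s \/ p) \/ ~s) -> ((s -> r) -> q)) -> (~p /\ s)): Gödel ¬ of 0 = 1 (operand is 0)
(p \/ p) = max(0.86, 0.86) = 0.86
(p \/ (p \/ p)) = max(0.86, 0.86) = 0.86
(~((((s \/ p) \/ ~s) -> ((s -> r) -> q)) -> (~p /\ s)) \/ (p \/ (p \/ p))) = max(1, 0.86) = 1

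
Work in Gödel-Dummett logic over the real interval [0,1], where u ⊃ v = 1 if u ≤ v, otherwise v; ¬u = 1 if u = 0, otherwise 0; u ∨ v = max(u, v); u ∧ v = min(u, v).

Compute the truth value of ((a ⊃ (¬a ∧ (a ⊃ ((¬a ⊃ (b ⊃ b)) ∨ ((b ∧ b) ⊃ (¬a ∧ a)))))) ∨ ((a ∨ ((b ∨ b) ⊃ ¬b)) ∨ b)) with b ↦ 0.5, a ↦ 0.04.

0.50

¬a: Gödel ¬ of 0.04 = 0 (operand ≠ 0)
¬a: Gödel ¬ of 0.04 = 0 (operand ≠ 0)
(b ⊃ b): 0.5 ≤ 0.5, so result = 1
(¬a ⊃ (b ⊃ b)): 0 ≤ 1, so result = 1
(b ∧ b) = min(0.5, 0.5) = 0.5
¬a: Gödel ¬ of 0.04 = 0 (operand ≠ 0)
(¬a ∧ a) = min(0, 0.04) = 0
((b ∧ b) ⊃ (¬a ∧ a)): 0.5 > 0, so result = 0
((¬a ⊃ (b ⊃ b)) ∨ ((b ∧ b) ⊃ (¬a ∧ a))) = max(1, 0) = 1
(a ⊃ ((¬a ⊃ (b ⊃ b)) ∨ ((b ∧ b) ⊃ (¬a ∧ a)))): 0.04 ≤ 1, so result = 1
(¬a ∧ (a ⊃ ((¬a ⊃ (b ⊃ b)) ∨ ((b ∧ b) ⊃ (¬a ∧ a))))) = min(0, 1) = 0
(a ⊃ (¬a ∧ (a ⊃ ((¬a ⊃ (b ⊃ b)) ∨ ((b ∧ b) ⊃ (¬a ∧ a)))))): 0.04 > 0, so result = 0
(b ∨ b) = max(0.5, 0.5) = 0.5
¬b: Gödel ¬ of 0.5 = 0 (operand ≠ 0)
((b ∨ b) ⊃ ¬b): 0.5 > 0, so result = 0
(a ∨ ((b ∨ b) ⊃ ¬b)) = max(0.04, 0) = 0.04
((a ∨ ((b ∨ b) ⊃ ¬b)) ∨ b) = max(0.04, 0.5) = 0.5
((a ⊃ (¬a ∧ (a ⊃ ((¬a ⊃ (b ⊃ b)) ∨ ((b ∧ b) ⊃ (¬a ∧ a)))))) ∨ ((a ∨ ((b ∨ b) ⊃ ¬b)) ∨ b)) = max(0, 0.5) = 0.5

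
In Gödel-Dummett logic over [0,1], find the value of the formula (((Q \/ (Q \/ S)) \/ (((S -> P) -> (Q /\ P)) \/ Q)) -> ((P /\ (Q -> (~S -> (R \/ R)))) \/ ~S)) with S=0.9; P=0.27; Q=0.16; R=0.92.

(Q \/ S) = max(0.16, 0.9) = 0.9
(Q \/ (Q \/ S)) = max(0.16, 0.9) = 0.9
(S -> P): 0.9 > 0.27, so result = 0.27
(Q /\ P) = min(0.16, 0.27) = 0.16
((S -> P) -> (Q /\ P)): 0.27 > 0.16, so result = 0.16
(((S -> P) -> (Q /\ P)) \/ Q) = max(0.16, 0.16) = 0.16
((Q \/ (Q \/ S)) \/ (((S -> P) -> (Q /\ P)) \/ Q)) = max(0.9, 0.16) = 0.9
~S: Gödel ¬ of 0.9 = 0 (operand ≠ 0)
(R \/ R) = max(0.92, 0.92) = 0.92
(~S -> (R \/ R)): 0 ≤ 0.92, so result = 1
(Q -> (~S -> (R \/ R))): 0.16 ≤ 1, so result = 1
(P /\ (Q -> (~S -> (R \/ R)))) = min(0.27, 1) = 0.27
~S: Gödel ¬ of 0.9 = 0 (operand ≠ 0)
((P /\ (Q -> (~S -> (R \/ R)))) \/ ~S) = max(0.27, 0) = 0.27
(((Q \/ (Q \/ S)) \/ (((S -> P) -> (Q /\ P)) \/ Q)) -> ((P /\ (Q -> (~S -> (R \/ R)))) \/ ~S)): 0.9 > 0.27, so result = 0.27

0.27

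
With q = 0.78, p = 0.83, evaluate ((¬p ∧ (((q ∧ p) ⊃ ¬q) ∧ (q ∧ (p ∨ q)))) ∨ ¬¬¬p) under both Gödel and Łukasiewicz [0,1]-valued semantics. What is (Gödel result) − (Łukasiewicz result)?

Gödel evaluation:
  ¬p: Gödel ¬ of 0.83 = 0 (operand ≠ 0)
  (q ∧ p) = min(0.78, 0.83) = 0.78
  ¬q: Gödel ¬ of 0.78 = 0 (operand ≠ 0)
  ((q ∧ p) ⊃ ¬q): 0.78 > 0, so result = 0
  (p ∨ q) = max(0.83, 0.78) = 0.83
  (q ∧ (p ∨ q)) = min(0.78, 0.83) = 0.78
  (((q ∧ p) ⊃ ¬q) ∧ (q ∧ (p ∨ q))) = min(0, 0.78) = 0
  (¬p ∧ (((q ∧ p) ⊃ ¬q) ∧ (q ∧ (p ∨ q)))) = min(0, 0) = 0
  ¬p: Gödel ¬ of 0.83 = 0 (operand ≠ 0)
  ¬¬p: Gödel ¬ of 0 = 1 (operand is 0)
  ¬¬¬p: Gödel ¬ of 1 = 0 (operand ≠ 0)
  ((¬p ∧ (((q ∧ p) ⊃ ¬q) ∧ (q ∧ (p ∨ q)))) ∨ ¬¬¬p) = max(0, 0) = 0
  Gödel value = 0
Łukasiewicz evaluation:
  ¬p: Łukasiewicz ¬ gives 1 − 0.83 = 0.17
  (q ∧ p) = min(0.78, 0.83) = 0.78
  ¬q: Łukasiewicz ¬ gives 1 − 0.78 = 0.22
  ((q ∧ p) ⊃ ¬q): min(1, 1 − 0.78 + 0.22) = 0.44
  (p ∨ q) = max(0.83, 0.78) = 0.83
  (q ∧ (p ∨ q)) = min(0.78, 0.83) = 0.78
  (((q ∧ p) ⊃ ¬q) ∧ (q ∧ (p ∨ q))) = min(0.44, 0.78) = 0.44
  (¬p ∧ (((q ∧ p) ⊃ ¬q) ∧ (q ∧ (p ∨ q)))) = min(0.17, 0.44) = 0.17
  ¬p: Łukasiewicz ¬ gives 1 − 0.83 = 0.17
  ¬¬p: Łukasiewicz ¬ gives 1 − 0.17 = 0.83
  ¬¬¬p: Łukasiewicz ¬ gives 1 − 0.83 = 0.17
  ((¬p ∧ (((q ∧ p) ⊃ ¬q) ∧ (q ∧ (p ∨ q)))) ∨ ¬¬¬p) = max(0.17, 0.17) = 0.17
  Łukasiewicz value = 0.17
Difference: 0 − 0.17 = -0.17

-0.17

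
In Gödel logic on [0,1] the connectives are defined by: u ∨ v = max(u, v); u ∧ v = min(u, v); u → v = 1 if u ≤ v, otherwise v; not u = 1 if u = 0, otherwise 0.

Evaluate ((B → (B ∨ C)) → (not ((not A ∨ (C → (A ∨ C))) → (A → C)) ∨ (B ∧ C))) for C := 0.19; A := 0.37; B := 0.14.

0.14

(B ∨ C) = max(0.14, 0.19) = 0.19
(B → (B ∨ C)): 0.14 ≤ 0.19, so result = 1
not A: Gödel ¬ of 0.37 = 0 (operand ≠ 0)
(A ∨ C) = max(0.37, 0.19) = 0.37
(C → (A ∨ C)): 0.19 ≤ 0.37, so result = 1
(not A ∨ (C → (A ∨ C))) = max(0, 1) = 1
(A → C): 0.37 > 0.19, so result = 0.19
((not A ∨ (C → (A ∨ C))) → (A → C)): 1 > 0.19, so result = 0.19
not ((not A ∨ (C → (A ∨ C))) → (A → C)): Gödel ¬ of 0.19 = 0 (operand ≠ 0)
(B ∧ C) = min(0.14, 0.19) = 0.14
(not ((not A ∨ (C → (A ∨ C))) → (A → C)) ∨ (B ∧ C)) = max(0, 0.14) = 0.14
((B → (B ∨ C)) → (not ((not A ∨ (C → (A ∨ C))) → (A → C)) ∨ (B ∧ C))): 1 > 0.14, so result = 0.14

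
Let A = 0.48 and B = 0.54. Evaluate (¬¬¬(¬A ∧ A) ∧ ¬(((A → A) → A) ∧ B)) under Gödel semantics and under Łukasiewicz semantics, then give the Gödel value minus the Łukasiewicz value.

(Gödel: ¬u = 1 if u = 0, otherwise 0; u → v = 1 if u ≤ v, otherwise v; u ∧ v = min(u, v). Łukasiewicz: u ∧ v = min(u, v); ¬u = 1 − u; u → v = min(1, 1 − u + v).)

Gödel evaluation:
  ¬A: Gödel ¬ of 0.48 = 0 (operand ≠ 0)
  (¬A ∧ A) = min(0, 0.48) = 0
  ¬(¬A ∧ A): Gödel ¬ of 0 = 1 (operand is 0)
  ¬¬(¬A ∧ A): Gödel ¬ of 1 = 0 (operand ≠ 0)
  ¬¬¬(¬A ∧ A): Gödel ¬ of 0 = 1 (operand is 0)
  (A → A): 0.48 ≤ 0.48, so result = 1
  ((A → A) → A): 1 > 0.48, so result = 0.48
  (((A → A) → A) ∧ B) = min(0.48, 0.54) = 0.48
  ¬(((A → A) → A) ∧ B): Gödel ¬ of 0.48 = 0 (operand ≠ 0)
  (¬¬¬(¬A ∧ A) ∧ ¬(((A → A) → A) ∧ B)) = min(1, 0) = 0
  Gödel value = 0
Łukasiewicz evaluation:
  ¬A: Łukasiewicz ¬ gives 1 − 0.48 = 0.52
  (¬A ∧ A) = min(0.52, 0.48) = 0.48
  ¬(¬A ∧ A): Łukasiewicz ¬ gives 1 − 0.48 = 0.52
  ¬¬(¬A ∧ A): Łukasiewicz ¬ gives 1 − 0.52 = 0.48
  ¬¬¬(¬A ∧ A): Łukasiewicz ¬ gives 1 − 0.48 = 0.52
  (A → A): min(1, 1 − 0.48 + 0.48) = 1
  ((A → A) → A): min(1, 1 − 1 + 0.48) = 0.48
  (((A → A) → A) ∧ B) = min(0.48, 0.54) = 0.48
  ¬(((A → A) → A) ∧ B): Łukasiewicz ¬ gives 1 − 0.48 = 0.52
  (¬¬¬(¬A ∧ A) ∧ ¬(((A → A) → A) ∧ B)) = min(0.52, 0.52) = 0.52
  Łukasiewicz value = 0.52
Difference: 0 − 0.52 = -0.52

-0.52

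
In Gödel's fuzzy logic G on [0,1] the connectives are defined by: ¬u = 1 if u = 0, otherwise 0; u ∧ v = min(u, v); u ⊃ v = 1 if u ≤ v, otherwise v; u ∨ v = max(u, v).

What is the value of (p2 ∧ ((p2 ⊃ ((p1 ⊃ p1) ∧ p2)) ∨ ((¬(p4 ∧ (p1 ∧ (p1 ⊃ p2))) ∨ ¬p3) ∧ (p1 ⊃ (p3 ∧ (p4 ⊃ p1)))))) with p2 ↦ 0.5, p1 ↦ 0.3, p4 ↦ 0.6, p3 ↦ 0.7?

(p1 ⊃ p1): 0.3 ≤ 0.3, so result = 1
((p1 ⊃ p1) ∧ p2) = min(1, 0.5) = 0.5
(p2 ⊃ ((p1 ⊃ p1) ∧ p2)): 0.5 ≤ 0.5, so result = 1
(p1 ⊃ p2): 0.3 ≤ 0.5, so result = 1
(p1 ∧ (p1 ⊃ p2)) = min(0.3, 1) = 0.3
(p4 ∧ (p1 ∧ (p1 ⊃ p2))) = min(0.6, 0.3) = 0.3
¬(p4 ∧ (p1 ∧ (p1 ⊃ p2))): Gödel ¬ of 0.3 = 0 (operand ≠ 0)
¬p3: Gödel ¬ of 0.7 = 0 (operand ≠ 0)
(¬(p4 ∧ (p1 ∧ (p1 ⊃ p2))) ∨ ¬p3) = max(0, 0) = 0
(p4 ⊃ p1): 0.6 > 0.3, so result = 0.3
(p3 ∧ (p4 ⊃ p1)) = min(0.7, 0.3) = 0.3
(p1 ⊃ (p3 ∧ (p4 ⊃ p1))): 0.3 ≤ 0.3, so result = 1
((¬(p4 ∧ (p1 ∧ (p1 ⊃ p2))) ∨ ¬p3) ∧ (p1 ⊃ (p3 ∧ (p4 ⊃ p1)))) = min(0, 1) = 0
((p2 ⊃ ((p1 ⊃ p1) ∧ p2)) ∨ ((¬(p4 ∧ (p1 ∧ (p1 ⊃ p2))) ∨ ¬p3) ∧ (p1 ⊃ (p3 ∧ (p4 ⊃ p1))))) = max(1, 0) = 1
(p2 ∧ ((p2 ⊃ ((p1 ⊃ p1) ∧ p2)) ∨ ((¬(p4 ∧ (p1 ∧ (p1 ⊃ p2))) ∨ ¬p3) ∧ (p1 ⊃ (p3 ∧ (p4 ⊃ p1)))))) = min(0.5, 1) = 0.5

0.50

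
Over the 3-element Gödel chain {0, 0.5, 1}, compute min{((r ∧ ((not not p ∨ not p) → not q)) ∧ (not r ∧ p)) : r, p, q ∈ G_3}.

0.00

The minimum is attained at r = 0, p = 0, q = 0:
  not p: Gödel ¬ of 0 = 1 (operand is 0)
  not not p: Gödel ¬ of 1 = 0 (operand ≠ 0)
  not p: Gödel ¬ of 0 = 1 (operand is 0)
  (not not p ∨ not p) = max(0, 1) = 1
  not q: Gödel ¬ of 0 = 1 (operand is 0)
  ((not not p ∨ not p) → not q): 1 ≤ 1, so result = 1
  (r ∧ ((not not p ∨ not p) → not q)) = min(0, 1) = 0
  not r: Gödel ¬ of 0 = 1 (operand is 0)
  (not r ∧ p) = min(1, 0) = 0
  ((r ∧ ((not not p ∨ not p) → not q)) ∧ (not r ∧ p)) = min(0, 0) = 0
Checking all 27 assignments confirms none give a value below 0.00.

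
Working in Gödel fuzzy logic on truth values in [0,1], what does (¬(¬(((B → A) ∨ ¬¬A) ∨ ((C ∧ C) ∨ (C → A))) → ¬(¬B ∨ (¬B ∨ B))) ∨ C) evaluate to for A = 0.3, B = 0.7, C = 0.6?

(B → A): 0.7 > 0.3, so result = 0.3
¬A: Gödel ¬ of 0.3 = 0 (operand ≠ 0)
¬¬A: Gödel ¬ of 0 = 1 (operand is 0)
((B → A) ∨ ¬¬A) = max(0.3, 1) = 1
(C ∧ C) = min(0.6, 0.6) = 0.6
(C → A): 0.6 > 0.3, so result = 0.3
((C ∧ C) ∨ (C → A)) = max(0.6, 0.3) = 0.6
(((B → A) ∨ ¬¬A) ∨ ((C ∧ C) ∨ (C → A))) = max(1, 0.6) = 1
¬(((B → A) ∨ ¬¬A) ∨ ((C ∧ C) ∨ (C → A))): Gödel ¬ of 1 = 0 (operand ≠ 0)
¬B: Gödel ¬ of 0.7 = 0 (operand ≠ 0)
¬B: Gödel ¬ of 0.7 = 0 (operand ≠ 0)
(¬B ∨ B) = max(0, 0.7) = 0.7
(¬B ∨ (¬B ∨ B)) = max(0, 0.7) = 0.7
¬(¬B ∨ (¬B ∨ B)): Gödel ¬ of 0.7 = 0 (operand ≠ 0)
(¬(((B → A) ∨ ¬¬A) ∨ ((C ∧ C) ∨ (C → A))) → ¬(¬B ∨ (¬B ∨ B))): 0 ≤ 0, so result = 1
¬(¬(((B → A) ∨ ¬¬A) ∨ ((C ∧ C) ∨ (C → A))) → ¬(¬B ∨ (¬B ∨ B))): Gödel ¬ of 1 = 0 (operand ≠ 0)
(¬(¬(((B → A) ∨ ¬¬A) ∨ ((C ∧ C) ∨ (C → A))) → ¬(¬B ∨ (¬B ∨ B))) ∨ C) = max(0, 0.6) = 0.6

0.60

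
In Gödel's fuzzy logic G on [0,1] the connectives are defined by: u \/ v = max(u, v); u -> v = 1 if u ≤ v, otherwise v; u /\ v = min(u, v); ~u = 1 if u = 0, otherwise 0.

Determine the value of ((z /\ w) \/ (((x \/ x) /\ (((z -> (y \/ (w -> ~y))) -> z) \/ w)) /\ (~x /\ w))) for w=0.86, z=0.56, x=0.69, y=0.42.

0.56

(z /\ w) = min(0.56, 0.86) = 0.56
(x \/ x) = max(0.69, 0.69) = 0.69
~y: Gödel ¬ of 0.42 = 0 (operand ≠ 0)
(w -> ~y): 0.86 > 0, so result = 0
(y \/ (w -> ~y)) = max(0.42, 0) = 0.42
(z -> (y \/ (w -> ~y))): 0.56 > 0.42, so result = 0.42
((z -> (y \/ (w -> ~y))) -> z): 0.42 ≤ 0.56, so result = 1
(((z -> (y \/ (w -> ~y))) -> z) \/ w) = max(1, 0.86) = 1
((x \/ x) /\ (((z -> (y \/ (w -> ~y))) -> z) \/ w)) = min(0.69, 1) = 0.69
~x: Gödel ¬ of 0.69 = 0 (operand ≠ 0)
(~x /\ w) = min(0, 0.86) = 0
(((x \/ x) /\ (((z -> (y \/ (w -> ~y))) -> z) \/ w)) /\ (~x /\ w)) = min(0.69, 0) = 0
((z /\ w) \/ (((x \/ x) /\ (((z -> (y \/ (w -> ~y))) -> z) \/ w)) /\ (~x /\ w))) = max(0.56, 0) = 0.56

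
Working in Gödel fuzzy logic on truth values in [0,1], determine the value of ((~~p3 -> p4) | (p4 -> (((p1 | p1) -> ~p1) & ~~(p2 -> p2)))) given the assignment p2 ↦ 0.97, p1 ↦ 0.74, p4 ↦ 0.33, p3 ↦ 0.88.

~p3: Gödel ¬ of 0.88 = 0 (operand ≠ 0)
~~p3: Gödel ¬ of 0 = 1 (operand is 0)
(~~p3 -> p4): 1 > 0.33, so result = 0.33
(p1 | p1) = max(0.74, 0.74) = 0.74
~p1: Gödel ¬ of 0.74 = 0 (operand ≠ 0)
((p1 | p1) -> ~p1): 0.74 > 0, so result = 0
(p2 -> p2): 0.97 ≤ 0.97, so result = 1
~(p2 -> p2): Gödel ¬ of 1 = 0 (operand ≠ 0)
~~(p2 -> p2): Gödel ¬ of 0 = 1 (operand is 0)
(((p1 | p1) -> ~p1) & ~~(p2 -> p2)) = min(0, 1) = 0
(p4 -> (((p1 | p1) -> ~p1) & ~~(p2 -> p2))): 0.33 > 0, so result = 0
((~~p3 -> p4) | (p4 -> (((p1 | p1) -> ~p1) & ~~(p2 -> p2)))) = max(0.33, 0) = 0.33

0.33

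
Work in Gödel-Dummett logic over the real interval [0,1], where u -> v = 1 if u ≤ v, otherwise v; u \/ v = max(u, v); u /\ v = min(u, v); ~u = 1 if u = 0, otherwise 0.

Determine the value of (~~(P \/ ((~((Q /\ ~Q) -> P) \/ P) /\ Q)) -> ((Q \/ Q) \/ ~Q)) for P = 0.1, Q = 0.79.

~Q: Gödel ¬ of 0.79 = 0 (operand ≠ 0)
(Q /\ ~Q) = min(0.79, 0) = 0
((Q /\ ~Q) -> P): 0 ≤ 0.1, so result = 1
~((Q /\ ~Q) -> P): Gödel ¬ of 1 = 0 (operand ≠ 0)
(~((Q /\ ~Q) -> P) \/ P) = max(0, 0.1) = 0.1
((~((Q /\ ~Q) -> P) \/ P) /\ Q) = min(0.1, 0.79) = 0.1
(P \/ ((~((Q /\ ~Q) -> P) \/ P) /\ Q)) = max(0.1, 0.1) = 0.1
~(P \/ ((~((Q /\ ~Q) -> P) \/ P) /\ Q)): Gödel ¬ of 0.1 = 0 (operand ≠ 0)
~~(P \/ ((~((Q /\ ~Q) -> P) \/ P) /\ Q)): Gödel ¬ of 0 = 1 (operand is 0)
(Q \/ Q) = max(0.79, 0.79) = 0.79
~Q: Gödel ¬ of 0.79 = 0 (operand ≠ 0)
((Q \/ Q) \/ ~Q) = max(0.79, 0) = 0.79
(~~(P \/ ((~((Q /\ ~Q) -> P) \/ P) /\ Q)) -> ((Q \/ Q) \/ ~Q)): 1 > 0.79, so result = 0.79

0.79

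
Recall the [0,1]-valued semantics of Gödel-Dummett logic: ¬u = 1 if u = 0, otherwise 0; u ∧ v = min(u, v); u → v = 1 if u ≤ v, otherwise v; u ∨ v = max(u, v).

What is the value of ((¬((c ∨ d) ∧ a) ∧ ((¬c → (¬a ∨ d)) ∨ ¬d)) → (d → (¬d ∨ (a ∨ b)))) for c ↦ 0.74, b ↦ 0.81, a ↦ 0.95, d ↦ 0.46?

(c ∨ d) = max(0.74, 0.46) = 0.74
((c ∨ d) ∧ a) = min(0.74, 0.95) = 0.74
¬((c ∨ d) ∧ a): Gödel ¬ of 0.74 = 0 (operand ≠ 0)
¬c: Gödel ¬ of 0.74 = 0 (operand ≠ 0)
¬a: Gödel ¬ of 0.95 = 0 (operand ≠ 0)
(¬a ∨ d) = max(0, 0.46) = 0.46
(¬c → (¬a ∨ d)): 0 ≤ 0.46, so result = 1
¬d: Gödel ¬ of 0.46 = 0 (operand ≠ 0)
((¬c → (¬a ∨ d)) ∨ ¬d) = max(1, 0) = 1
(¬((c ∨ d) ∧ a) ∧ ((¬c → (¬a ∨ d)) ∨ ¬d)) = min(0, 1) = 0
¬d: Gödel ¬ of 0.46 = 0 (operand ≠ 0)
(a ∨ b) = max(0.95, 0.81) = 0.95
(¬d ∨ (a ∨ b)) = max(0, 0.95) = 0.95
(d → (¬d ∨ (a ∨ b))): 0.46 ≤ 0.95, so result = 1
((¬((c ∨ d) ∧ a) ∧ ((¬c → (¬a ∨ d)) ∨ ¬d)) → (d → (¬d ∨ (a ∨ b)))): 0 ≤ 1, so result = 1

1.00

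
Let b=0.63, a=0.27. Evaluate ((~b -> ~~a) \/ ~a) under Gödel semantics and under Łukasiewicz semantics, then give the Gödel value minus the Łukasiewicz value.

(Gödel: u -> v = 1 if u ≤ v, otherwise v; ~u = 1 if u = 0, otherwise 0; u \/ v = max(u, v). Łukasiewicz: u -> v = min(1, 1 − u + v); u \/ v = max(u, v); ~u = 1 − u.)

Gödel evaluation:
  ~b: Gödel ¬ of 0.63 = 0 (operand ≠ 0)
  ~a: Gödel ¬ of 0.27 = 0 (operand ≠ 0)
  ~~a: Gödel ¬ of 0 = 1 (operand is 0)
  (~b -> ~~a): 0 ≤ 1, so result = 1
  ~a: Gödel ¬ of 0.27 = 0 (operand ≠ 0)
  ((~b -> ~~a) \/ ~a) = max(1, 0) = 1
  Gödel value = 1
Łukasiewicz evaluation:
  ~b: Łukasiewicz ¬ gives 1 − 0.63 = 0.37
  ~a: Łukasiewicz ¬ gives 1 − 0.27 = 0.73
  ~~a: Łukasiewicz ¬ gives 1 − 0.73 = 0.27
  (~b -> ~~a): min(1, 1 − 0.37 + 0.27) = 0.9
  ~a: Łukasiewicz ¬ gives 1 − 0.27 = 0.73
  ((~b -> ~~a) \/ ~a) = max(0.9, 0.73) = 0.9
  Łukasiewicz value = 0.9
Difference: 1 − 0.9 = 0.10

0.10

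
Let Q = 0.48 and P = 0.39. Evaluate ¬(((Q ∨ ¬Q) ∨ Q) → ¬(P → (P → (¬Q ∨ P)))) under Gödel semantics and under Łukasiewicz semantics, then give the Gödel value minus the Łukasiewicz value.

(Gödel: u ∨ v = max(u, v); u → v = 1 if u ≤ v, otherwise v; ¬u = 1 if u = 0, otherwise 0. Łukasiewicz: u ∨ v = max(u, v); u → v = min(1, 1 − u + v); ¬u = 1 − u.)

Gödel evaluation:
  ¬Q: Gödel ¬ of 0.48 = 0 (operand ≠ 0)
  (Q ∨ ¬Q) = max(0.48, 0) = 0.48
  ((Q ∨ ¬Q) ∨ Q) = max(0.48, 0.48) = 0.48
  ¬Q: Gödel ¬ of 0.48 = 0 (operand ≠ 0)
  (¬Q ∨ P) = max(0, 0.39) = 0.39
  (P → (¬Q ∨ P)): 0.39 ≤ 0.39, so result = 1
  (P → (P → (¬Q ∨ P))): 0.39 ≤ 1, so result = 1
  ¬(P → (P → (¬Q ∨ P))): Gödel ¬ of 1 = 0 (operand ≠ 0)
  (((Q ∨ ¬Q) ∨ Q) → ¬(P → (P → (¬Q ∨ P)))): 0.48 > 0, so result = 0
  ¬(((Q ∨ ¬Q) ∨ Q) → ¬(P → (P → (¬Q ∨ P)))): Gödel ¬ of 0 = 1 (operand is 0)
  Gödel value = 1
Łukasiewicz evaluation:
  ¬Q: Łukasiewicz ¬ gives 1 − 0.48 = 0.52
  (Q ∨ ¬Q) = max(0.48, 0.52) = 0.52
  ((Q ∨ ¬Q) ∨ Q) = max(0.52, 0.48) = 0.52
  ¬Q: Łukasiewicz ¬ gives 1 − 0.48 = 0.52
  (¬Q ∨ P) = max(0.52, 0.39) = 0.52
  (P → (¬Q ∨ P)): min(1, 1 − 0.39 + 0.52) = 1
  (P → (P → (¬Q ∨ P))): min(1, 1 − 0.39 + 1) = 1
  ¬(P → (P → (¬Q ∨ P))): Łukasiewicz ¬ gives 1 − 1 = 0
  (((Q ∨ ¬Q) ∨ Q) → ¬(P → (P → (¬Q ∨ P)))): min(1, 1 − 0.52 + 0) = 0.48
  ¬(((Q ∨ ¬Q) ∨ Q) → ¬(P → (P → (¬Q ∨ P)))): Łukasiewicz ¬ gives 1 − 0.48 = 0.52
  Łukasiewicz value = 0.52
Difference: 1 − 0.52 = 0.48

0.48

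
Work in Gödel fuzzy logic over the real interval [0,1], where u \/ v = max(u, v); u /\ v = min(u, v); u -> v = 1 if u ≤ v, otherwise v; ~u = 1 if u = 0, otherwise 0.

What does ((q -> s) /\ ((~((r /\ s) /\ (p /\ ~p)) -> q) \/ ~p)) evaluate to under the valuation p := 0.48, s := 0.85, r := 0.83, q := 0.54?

(q -> s): 0.54 ≤ 0.85, so result = 1
(r /\ s) = min(0.83, 0.85) = 0.83
~p: Gödel ¬ of 0.48 = 0 (operand ≠ 0)
(p /\ ~p) = min(0.48, 0) = 0
((r /\ s) /\ (p /\ ~p)) = min(0.83, 0) = 0
~((r /\ s) /\ (p /\ ~p)): Gödel ¬ of 0 = 1 (operand is 0)
(~((r /\ s) /\ (p /\ ~p)) -> q): 1 > 0.54, so result = 0.54
~p: Gödel ¬ of 0.48 = 0 (operand ≠ 0)
((~((r /\ s) /\ (p /\ ~p)) -> q) \/ ~p) = max(0.54, 0) = 0.54
((q -> s) /\ ((~((r /\ s) /\ (p /\ ~p)) -> q) \/ ~p)) = min(1, 0.54) = 0.54

0.54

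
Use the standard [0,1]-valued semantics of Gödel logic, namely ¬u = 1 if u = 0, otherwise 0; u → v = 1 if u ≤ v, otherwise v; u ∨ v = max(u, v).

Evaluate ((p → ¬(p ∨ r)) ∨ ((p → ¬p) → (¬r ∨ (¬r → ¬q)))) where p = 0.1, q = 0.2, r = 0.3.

(p ∨ r) = max(0.1, 0.3) = 0.3
¬(p ∨ r): Gödel ¬ of 0.3 = 0 (operand ≠ 0)
(p → ¬(p ∨ r)): 0.1 > 0, so result = 0
¬p: Gödel ¬ of 0.1 = 0 (operand ≠ 0)
(p → ¬p): 0.1 > 0, so result = 0
¬r: Gödel ¬ of 0.3 = 0 (operand ≠ 0)
¬r: Gödel ¬ of 0.3 = 0 (operand ≠ 0)
¬q: Gödel ¬ of 0.2 = 0 (operand ≠ 0)
(¬r → ¬q): 0 ≤ 0, so result = 1
(¬r ∨ (¬r → ¬q)) = max(0, 1) = 1
((p → ¬p) → (¬r ∨ (¬r → ¬q))): 0 ≤ 1, so result = 1
((p → ¬(p ∨ r)) ∨ ((p → ¬p) → (¬r ∨ (¬r → ¬q)))) = max(0, 1) = 1

1.00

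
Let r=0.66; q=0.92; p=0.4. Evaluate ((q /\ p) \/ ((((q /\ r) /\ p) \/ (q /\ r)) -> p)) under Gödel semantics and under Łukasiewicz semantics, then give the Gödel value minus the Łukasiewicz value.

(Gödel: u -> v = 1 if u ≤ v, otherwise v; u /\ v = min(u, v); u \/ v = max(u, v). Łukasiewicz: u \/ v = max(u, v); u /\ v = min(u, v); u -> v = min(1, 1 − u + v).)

Gödel evaluation:
  (q /\ p) = min(0.92, 0.4) = 0.4
  (q /\ r) = min(0.92, 0.66) = 0.66
  ((q /\ r) /\ p) = min(0.66, 0.4) = 0.4
  (q /\ r) = min(0.92, 0.66) = 0.66
  (((q /\ r) /\ p) \/ (q /\ r)) = max(0.4, 0.66) = 0.66
  ((((q /\ r) /\ p) \/ (q /\ r)) -> p): 0.66 > 0.4, so result = 0.4
  ((q /\ p) \/ ((((q /\ r) /\ p) \/ (q /\ r)) -> p)) = max(0.4, 0.4) = 0.4
  Gödel value = 0.4
Łukasiewicz evaluation:
  (q /\ p) = min(0.92, 0.4) = 0.4
  (q /\ r) = min(0.92, 0.66) = 0.66
  ((q /\ r) /\ p) = min(0.66, 0.4) = 0.4
  (q /\ r) = min(0.92, 0.66) = 0.66
  (((q /\ r) /\ p) \/ (q /\ r)) = max(0.4, 0.66) = 0.66
  ((((q /\ r) /\ p) \/ (q /\ r)) -> p): min(1, 1 − 0.66 + 0.4) = 0.74
  ((q /\ p) \/ ((((q /\ r) /\ p) \/ (q /\ r)) -> p)) = max(0.4, 0.74) = 0.74
  Łukasiewicz value = 0.74
Difference: 0.4 − 0.74 = -0.34

-0.34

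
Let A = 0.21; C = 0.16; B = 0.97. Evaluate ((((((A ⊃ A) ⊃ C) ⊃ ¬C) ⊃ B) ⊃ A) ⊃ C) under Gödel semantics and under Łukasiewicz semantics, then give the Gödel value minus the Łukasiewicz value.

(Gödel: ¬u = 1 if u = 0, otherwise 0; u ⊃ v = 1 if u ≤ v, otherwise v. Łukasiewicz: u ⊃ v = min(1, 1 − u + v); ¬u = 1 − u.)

Gödel evaluation:
  (A ⊃ A): 0.21 ≤ 0.21, so result = 1
  ((A ⊃ A) ⊃ C): 1 > 0.16, so result = 0.16
  ¬C: Gödel ¬ of 0.16 = 0 (operand ≠ 0)
  (((A ⊃ A) ⊃ C) ⊃ ¬C): 0.16 > 0, so result = 0
  ((((A ⊃ A) ⊃ C) ⊃ ¬C) ⊃ B): 0 ≤ 0.97, so result = 1
  (((((A ⊃ A) ⊃ C) ⊃ ¬C) ⊃ B) ⊃ A): 1 > 0.21, so result = 0.21
  ((((((A ⊃ A) ⊃ C) ⊃ ¬C) ⊃ B) ⊃ A) ⊃ C): 0.21 > 0.16, so result = 0.16
  Gödel value = 0.16
Łukasiewicz evaluation:
  (A ⊃ A): min(1, 1 − 0.21 + 0.21) = 1
  ((A ⊃ A) ⊃ C): min(1, 1 − 1 + 0.16) = 0.16
  ¬C: Łukasiewicz ¬ gives 1 − 0.16 = 0.84
  (((A ⊃ A) ⊃ C) ⊃ ¬C): min(1, 1 − 0.16 + 0.84) = 1
  ((((A ⊃ A) ⊃ C) ⊃ ¬C) ⊃ B): min(1, 1 − 1 + 0.97) = 0.97
  (((((A ⊃ A) ⊃ C) ⊃ ¬C) ⊃ B) ⊃ A): min(1, 1 − 0.97 + 0.21) = 0.24
  ((((((A ⊃ A) ⊃ C) ⊃ ¬C) ⊃ B) ⊃ A) ⊃ C): min(1, 1 − 0.24 + 0.16) = 0.92
  Łukasiewicz value = 0.92
Difference: 0.16 − 0.92 = -0.76

-0.76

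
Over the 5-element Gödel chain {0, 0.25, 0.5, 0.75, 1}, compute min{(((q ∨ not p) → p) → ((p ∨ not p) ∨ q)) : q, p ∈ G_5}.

The minimum is attained at q = 0, p = 0.25:
  not p: Gödel ¬ of 0.25 = 0 (operand ≠ 0)
  (q ∨ not p) = max(0, 0) = 0
  ((q ∨ not p) → p): 0 ≤ 0.25, so result = 1
  not p: Gödel ¬ of 0.25 = 0 (operand ≠ 0)
  (p ∨ not p) = max(0.25, 0) = 0.25
  ((p ∨ not p) ∨ q) = max(0.25, 0) = 0.25
  (((q ∨ not p) → p) → ((p ∨ not p) ∨ q)): 1 > 0.25, so result = 0.25
Checking all 25 assignments confirms none give a value below 0.25.

0.25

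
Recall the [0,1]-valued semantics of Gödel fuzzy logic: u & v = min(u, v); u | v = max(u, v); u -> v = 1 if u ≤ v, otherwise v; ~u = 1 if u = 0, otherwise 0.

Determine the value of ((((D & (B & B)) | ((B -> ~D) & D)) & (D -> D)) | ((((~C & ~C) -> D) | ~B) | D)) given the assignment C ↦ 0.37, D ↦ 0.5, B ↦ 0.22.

1.00

(B & B) = min(0.22, 0.22) = 0.22
(D & (B & B)) = min(0.5, 0.22) = 0.22
~D: Gödel ¬ of 0.5 = 0 (operand ≠ 0)
(B -> ~D): 0.22 > 0, so result = 0
((B -> ~D) & D) = min(0, 0.5) = 0
((D & (B & B)) | ((B -> ~D) & D)) = max(0.22, 0) = 0.22
(D -> D): 0.5 ≤ 0.5, so result = 1
(((D & (B & B)) | ((B -> ~D) & D)) & (D -> D)) = min(0.22, 1) = 0.22
~C: Gödel ¬ of 0.37 = 0 (operand ≠ 0)
~C: Gödel ¬ of 0.37 = 0 (operand ≠ 0)
(~C & ~C) = min(0, 0) = 0
((~C & ~C) -> D): 0 ≤ 0.5, so result = 1
~B: Gödel ¬ of 0.22 = 0 (operand ≠ 0)
(((~C & ~C) -> D) | ~B) = max(1, 0) = 1
((((~C & ~C) -> D) | ~B) | D) = max(1, 0.5) = 1
((((D & (B & B)) | ((B -> ~D) & D)) & (D -> D)) | ((((~C & ~C) -> D) | ~B) | D)) = max(0.22, 1) = 1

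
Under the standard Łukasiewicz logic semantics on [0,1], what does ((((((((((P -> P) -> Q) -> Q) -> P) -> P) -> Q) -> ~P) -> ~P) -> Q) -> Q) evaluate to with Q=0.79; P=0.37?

(P -> P): min(1, 1 − 0.37 + 0.37) = 1
((P -> P) -> Q): min(1, 1 − 1 + 0.79) = 0.79
(((P -> P) -> Q) -> Q): min(1, 1 − 0.79 + 0.79) = 1
((((P -> P) -> Q) -> Q) -> P): min(1, 1 − 1 + 0.37) = 0.37
(((((P -> P) -> Q) -> Q) -> P) -> P): min(1, 1 − 0.37 + 0.37) = 1
((((((P -> P) -> Q) -> Q) -> P) -> P) -> Q): min(1, 1 − 1 + 0.79) = 0.79
~P: Łukasiewicz ¬ gives 1 − 0.37 = 0.63
(((((((P -> P) -> Q) -> Q) -> P) -> P) -> Q) -> ~P): min(1, 1 − 0.79 + 0.63) = 0.84
~P: Łukasiewicz ¬ gives 1 − 0.37 = 0.63
((((((((P -> P) -> Q) -> Q) -> P) -> P) -> Q) -> ~P) -> ~P): min(1, 1 − 0.84 + 0.63) = 0.79
(((((((((P -> P) -> Q) -> Q) -> P) -> P) -> Q) -> ~P) -> ~P) -> Q): min(1, 1 − 0.79 + 0.79) = 1
((((((((((P -> P) -> Q) -> Q) -> P) -> P) -> Q) -> ~P) -> ~P) -> Q) -> Q): min(1, 1 − 1 + 0.79) = 0.79

0.79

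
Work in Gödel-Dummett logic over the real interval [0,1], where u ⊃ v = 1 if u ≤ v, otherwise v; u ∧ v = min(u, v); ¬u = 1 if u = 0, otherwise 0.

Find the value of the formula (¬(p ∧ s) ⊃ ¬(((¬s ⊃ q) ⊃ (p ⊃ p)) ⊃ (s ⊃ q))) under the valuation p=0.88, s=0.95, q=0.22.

1.00

(p ∧ s) = min(0.88, 0.95) = 0.88
¬(p ∧ s): Gödel ¬ of 0.88 = 0 (operand ≠ 0)
¬s: Gödel ¬ of 0.95 = 0 (operand ≠ 0)
(¬s ⊃ q): 0 ≤ 0.22, so result = 1
(p ⊃ p): 0.88 ≤ 0.88, so result = 1
((¬s ⊃ q) ⊃ (p ⊃ p)): 1 ≤ 1, so result = 1
(s ⊃ q): 0.95 > 0.22, so result = 0.22
(((¬s ⊃ q) ⊃ (p ⊃ p)) ⊃ (s ⊃ q)): 1 > 0.22, so result = 0.22
¬(((¬s ⊃ q) ⊃ (p ⊃ p)) ⊃ (s ⊃ q)): Gödel ¬ of 0.22 = 0 (operand ≠ 0)
(¬(p ∧ s) ⊃ ¬(((¬s ⊃ q) ⊃ (p ⊃ p)) ⊃ (s ⊃ q))): 0 ≤ 0, so result = 1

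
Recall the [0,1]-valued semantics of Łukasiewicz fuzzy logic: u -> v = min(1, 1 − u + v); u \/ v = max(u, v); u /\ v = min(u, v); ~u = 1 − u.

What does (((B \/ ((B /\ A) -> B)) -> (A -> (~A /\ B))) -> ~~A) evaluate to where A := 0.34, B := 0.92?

0.34

(B /\ A) = min(0.92, 0.34) = 0.34
((B /\ A) -> B): min(1, 1 − 0.34 + 0.92) = 1
(B \/ ((B /\ A) -> B)) = max(0.92, 1) = 1
~A: Łukasiewicz ¬ gives 1 − 0.34 = 0.66
(~A /\ B) = min(0.66, 0.92) = 0.66
(A -> (~A /\ B)): min(1, 1 − 0.34 + 0.66) = 1
((B \/ ((B /\ A) -> B)) -> (A -> (~A /\ B))): min(1, 1 − 1 + 1) = 1
~A: Łukasiewicz ¬ gives 1 − 0.34 = 0.66
~~A: Łukasiewicz ¬ gives 1 − 0.66 = 0.34
(((B \/ ((B /\ A) -> B)) -> (A -> (~A /\ B))) -> ~~A): min(1, 1 − 1 + 0.34) = 0.34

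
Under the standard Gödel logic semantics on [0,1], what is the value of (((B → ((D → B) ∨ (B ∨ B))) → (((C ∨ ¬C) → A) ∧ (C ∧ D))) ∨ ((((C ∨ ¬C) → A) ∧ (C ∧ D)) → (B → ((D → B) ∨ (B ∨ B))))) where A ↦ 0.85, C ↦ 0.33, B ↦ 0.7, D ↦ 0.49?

1.00

(D → B): 0.49 ≤ 0.7, so result = 1
(B ∨ B) = max(0.7, 0.7) = 0.7
((D → B) ∨ (B ∨ B)) = max(1, 0.7) = 1
(B → ((D → B) ∨ (B ∨ B))): 0.7 ≤ 1, so result = 1
¬C: Gödel ¬ of 0.33 = 0 (operand ≠ 0)
(C ∨ ¬C) = max(0.33, 0) = 0.33
((C ∨ ¬C) → A): 0.33 ≤ 0.85, so result = 1
(C ∧ D) = min(0.33, 0.49) = 0.33
(((C ∨ ¬C) → A) ∧ (C ∧ D)) = min(1, 0.33) = 0.33
((B → ((D → B) ∨ (B ∨ B))) → (((C ∨ ¬C) → A) ∧ (C ∧ D))): 1 > 0.33, so result = 0.33
¬C: Gödel ¬ of 0.33 = 0 (operand ≠ 0)
(C ∨ ¬C) = max(0.33, 0) = 0.33
((C ∨ ¬C) → A): 0.33 ≤ 0.85, so result = 1
(C ∧ D) = min(0.33, 0.49) = 0.33
(((C ∨ ¬C) → A) ∧ (C ∧ D)) = min(1, 0.33) = 0.33
(D → B): 0.49 ≤ 0.7, so result = 1
(B ∨ B) = max(0.7, 0.7) = 0.7
((D → B) ∨ (B ∨ B)) = max(1, 0.7) = 1
(B → ((D → B) ∨ (B ∨ B))): 0.7 ≤ 1, so result = 1
((((C ∨ ¬C) → A) ∧ (C ∧ D)) → (B → ((D → B) ∨ (B ∨ B)))): 0.33 ≤ 1, so result = 1
(((B → ((D → B) ∨ (B ∨ B))) → (((C ∨ ¬C) → A) ∧ (C ∧ D))) ∨ ((((C ∨ ¬C) → A) ∧ (C ∧ D)) → (B → ((D → B) ∨ (B ∨ B))))) = max(0.33, 1) = 1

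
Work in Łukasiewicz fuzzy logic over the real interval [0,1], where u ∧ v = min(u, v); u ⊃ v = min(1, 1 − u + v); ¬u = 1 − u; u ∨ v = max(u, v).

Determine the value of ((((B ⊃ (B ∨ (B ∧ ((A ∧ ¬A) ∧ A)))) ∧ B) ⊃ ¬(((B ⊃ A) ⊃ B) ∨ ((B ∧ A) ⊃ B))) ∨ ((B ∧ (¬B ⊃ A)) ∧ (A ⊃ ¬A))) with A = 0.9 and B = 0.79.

¬A: Łukasiewicz ¬ gives 1 − 0.9 = 0.1
(A ∧ ¬A) = min(0.9, 0.1) = 0.1
((A ∧ ¬A) ∧ A) = min(0.1, 0.9) = 0.1
(B ∧ ((A ∧ ¬A) ∧ A)) = min(0.79, 0.1) = 0.1
(B ∨ (B ∧ ((A ∧ ¬A) ∧ A))) = max(0.79, 0.1) = 0.79
(B ⊃ (B ∨ (B ∧ ((A ∧ ¬A) ∧ A)))): min(1, 1 − 0.79 + 0.79) = 1
((B ⊃ (B ∨ (B ∧ ((A ∧ ¬A) ∧ A)))) ∧ B) = min(1, 0.79) = 0.79
(B ⊃ A): min(1, 1 − 0.79 + 0.9) = 1
((B ⊃ A) ⊃ B): min(1, 1 − 1 + 0.79) = 0.79
(B ∧ A) = min(0.79, 0.9) = 0.79
((B ∧ A) ⊃ B): min(1, 1 − 0.79 + 0.79) = 1
(((B ⊃ A) ⊃ B) ∨ ((B ∧ A) ⊃ B)) = max(0.79, 1) = 1
¬(((B ⊃ A) ⊃ B) ∨ ((B ∧ A) ⊃ B)): Łukasiewicz ¬ gives 1 − 1 = 0
(((B ⊃ (B ∨ (B ∧ ((A ∧ ¬A) ∧ A)))) ∧ B) ⊃ ¬(((B ⊃ A) ⊃ B) ∨ ((B ∧ A) ⊃ B))): min(1, 1 − 0.79 + 0) = 0.21
¬B: Łukasiewicz ¬ gives 1 − 0.79 = 0.21
(¬B ⊃ A): min(1, 1 − 0.21 + 0.9) = 1
(B ∧ (¬B ⊃ A)) = min(0.79, 1) = 0.79
¬A: Łukasiewicz ¬ gives 1 − 0.9 = 0.1
(A ⊃ ¬A): min(1, 1 − 0.9 + 0.1) = 0.2
((B ∧ (¬B ⊃ A)) ∧ (A ⊃ ¬A)) = min(0.79, 0.2) = 0.2
((((B ⊃ (B ∨ (B ∧ ((A ∧ ¬A) ∧ A)))) ∧ B) ⊃ ¬(((B ⊃ A) ⊃ B) ∨ ((B ∧ A) ⊃ B))) ∨ ((B ∧ (¬B ⊃ A)) ∧ (A ⊃ ¬A))) = max(0.21, 0.2) = 0.21

0.21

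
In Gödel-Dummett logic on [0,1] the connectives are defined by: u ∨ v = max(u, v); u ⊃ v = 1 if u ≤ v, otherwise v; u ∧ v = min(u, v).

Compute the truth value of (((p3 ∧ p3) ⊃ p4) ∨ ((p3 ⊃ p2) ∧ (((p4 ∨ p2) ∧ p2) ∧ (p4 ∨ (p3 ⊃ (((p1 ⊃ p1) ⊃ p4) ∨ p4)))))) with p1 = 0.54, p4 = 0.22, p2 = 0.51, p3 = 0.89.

(p3 ∧ p3) = min(0.89, 0.89) = 0.89
((p3 ∧ p3) ⊃ p4): 0.89 > 0.22, so result = 0.22
(p3 ⊃ p2): 0.89 > 0.51, so result = 0.51
(p4 ∨ p2) = max(0.22, 0.51) = 0.51
((p4 ∨ p2) ∧ p2) = min(0.51, 0.51) = 0.51
(p1 ⊃ p1): 0.54 ≤ 0.54, so result = 1
((p1 ⊃ p1) ⊃ p4): 1 > 0.22, so result = 0.22
(((p1 ⊃ p1) ⊃ p4) ∨ p4) = max(0.22, 0.22) = 0.22
(p3 ⊃ (((p1 ⊃ p1) ⊃ p4) ∨ p4)): 0.89 > 0.22, so result = 0.22
(p4 ∨ (p3 ⊃ (((p1 ⊃ p1) ⊃ p4) ∨ p4))) = max(0.22, 0.22) = 0.22
(((p4 ∨ p2) ∧ p2) ∧ (p4 ∨ (p3 ⊃ (((p1 ⊃ p1) ⊃ p4) ∨ p4)))) = min(0.51, 0.22) = 0.22
((p3 ⊃ p2) ∧ (((p4 ∨ p2) ∧ p2) ∧ (p4 ∨ (p3 ⊃ (((p1 ⊃ p1) ⊃ p4) ∨ p4))))) = min(0.51, 0.22) = 0.22
(((p3 ∧ p3) ⊃ p4) ∨ ((p3 ⊃ p2) ∧ (((p4 ∨ p2) ∧ p2) ∧ (p4 ∨ (p3 ⊃ (((p1 ⊃ p1) ⊃ p4) ∨ p4)))))) = max(0.22, 0.22) = 0.22

0.22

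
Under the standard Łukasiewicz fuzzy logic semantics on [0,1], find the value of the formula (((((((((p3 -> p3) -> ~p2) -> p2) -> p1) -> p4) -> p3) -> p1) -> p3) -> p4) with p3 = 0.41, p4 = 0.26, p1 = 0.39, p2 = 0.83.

0.70

(p3 -> p3): min(1, 1 − 0.41 + 0.41) = 1
~p2: Łukasiewicz ¬ gives 1 − 0.83 = 0.17
((p3 -> p3) -> ~p2): min(1, 1 − 1 + 0.17) = 0.17
(((p3 -> p3) -> ~p2) -> p2): min(1, 1 − 0.17 + 0.83) = 1
((((p3 -> p3) -> ~p2) -> p2) -> p1): min(1, 1 − 1 + 0.39) = 0.39
(((((p3 -> p3) -> ~p2) -> p2) -> p1) -> p4): min(1, 1 − 0.39 + 0.26) = 0.87
((((((p3 -> p3) -> ~p2) -> p2) -> p1) -> p4) -> p3): min(1, 1 − 0.87 + 0.41) = 0.54
(((((((p3 -> p3) -> ~p2) -> p2) -> p1) -> p4) -> p3) -> p1): min(1, 1 − 0.54 + 0.39) = 0.85
((((((((p3 -> p3) -> ~p2) -> p2) -> p1) -> p4) -> p3) -> p1) -> p3): min(1, 1 − 0.85 + 0.41) = 0.56
(((((((((p3 -> p3) -> ~p2) -> p2) -> p1) -> p4) -> p3) -> p1) -> p3) -> p4): min(1, 1 − 0.56 + 0.26) = 0.7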